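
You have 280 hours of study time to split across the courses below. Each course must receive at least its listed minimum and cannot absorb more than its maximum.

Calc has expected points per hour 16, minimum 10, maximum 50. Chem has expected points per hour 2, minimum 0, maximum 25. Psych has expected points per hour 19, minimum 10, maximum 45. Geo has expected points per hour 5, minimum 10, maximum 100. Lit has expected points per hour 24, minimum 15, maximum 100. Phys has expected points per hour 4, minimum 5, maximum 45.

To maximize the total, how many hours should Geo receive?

80

Meeting every minimum uses 10+0+10+10+15+5 = 50 hours, leaving 230.
Rank by expected points per hour: Lit 24 > Psych 19 > Calc 16 > Geo 5 > Phys 4 > Chem 2.
Lit takes 85 more to reach its cap of 100 ; 145 left.
Psych takes 35 more to reach its cap of 45 ; 110 left.
Calc takes 40 more to reach its cap of 50 ; 70 left.
Only 70 left; Geo takes them to reach 80.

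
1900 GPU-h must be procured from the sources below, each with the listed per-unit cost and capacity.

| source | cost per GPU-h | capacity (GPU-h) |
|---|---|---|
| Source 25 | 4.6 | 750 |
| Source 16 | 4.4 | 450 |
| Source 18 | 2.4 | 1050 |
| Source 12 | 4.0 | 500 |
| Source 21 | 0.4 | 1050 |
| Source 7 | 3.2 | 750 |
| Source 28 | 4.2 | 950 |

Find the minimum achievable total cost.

2460

Use sources in increasing cost order.
Take 1050 from Source 21 at 0.4 → need 850 more.
Take 850 from Source 18 at 2.4 to finish.
Source 7, Source 12, Source 28, Source 16, Source 25: unused.
Cost = 1050×0.4 + 850×2.4 = 2460.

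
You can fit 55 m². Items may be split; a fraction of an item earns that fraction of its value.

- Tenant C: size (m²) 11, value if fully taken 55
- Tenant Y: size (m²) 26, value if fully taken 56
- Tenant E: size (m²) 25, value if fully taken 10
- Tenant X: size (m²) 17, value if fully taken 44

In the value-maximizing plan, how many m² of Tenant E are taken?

1

Best value per unit of size first: Tenant C 55/11≈5, Tenant X 44/17≈2.59, Tenant Y 56/26≈2.15, Tenant E 10/25≈0.4.
All 11 m² of Tenant C fit (value 55) → 44 remain.
All 17 m² of Tenant X fit (value 44) → 27 remain.
Tenant Y: take in full, 26 m² for value 56 → 1 left.
1 m² left: a 1/25 share of Tenant E gives 10×1/25 = 0.4.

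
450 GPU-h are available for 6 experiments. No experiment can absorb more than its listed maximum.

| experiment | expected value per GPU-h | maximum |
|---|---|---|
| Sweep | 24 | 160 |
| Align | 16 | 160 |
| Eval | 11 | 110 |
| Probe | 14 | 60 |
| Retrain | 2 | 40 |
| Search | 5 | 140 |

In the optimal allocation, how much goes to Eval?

70

Rank by expected value per GPU-h: Sweep 24 > Align 16 > Probe 14 > Eval 11 > Search 5 > Retrain 2.
Sweep takes 160 to reach its cap of 160 ; 290 left.
Align: +160 to 160 (cap) ; 130 left.
Give Probe 60 to hit its cap of 60 ; 70 left.
Only 70 left; Eval takes them to reach 70.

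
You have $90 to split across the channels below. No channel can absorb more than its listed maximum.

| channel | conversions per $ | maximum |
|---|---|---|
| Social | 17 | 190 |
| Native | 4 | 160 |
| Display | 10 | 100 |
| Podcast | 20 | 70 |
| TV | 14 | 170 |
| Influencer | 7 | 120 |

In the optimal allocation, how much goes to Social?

Order the channels by conversions per $: Podcast 20 > Social 17 > TV 14 > Display 10 > Influencer 7 > Native 4.
Give Podcast 70 to hit its cap of 70 — 20 left.
Social has room for 190 but only 20 remain, so it gets 20.

20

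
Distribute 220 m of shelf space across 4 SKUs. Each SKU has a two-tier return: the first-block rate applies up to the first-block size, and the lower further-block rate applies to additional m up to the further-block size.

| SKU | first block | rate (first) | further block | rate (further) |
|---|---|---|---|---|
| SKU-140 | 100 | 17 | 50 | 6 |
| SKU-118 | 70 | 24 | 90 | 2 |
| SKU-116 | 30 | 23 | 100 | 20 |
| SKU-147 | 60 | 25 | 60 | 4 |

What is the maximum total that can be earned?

5070

Treat each block as its own option and order by rate: SKU-147/tier1 25 > SKU-118/tier1 24 > SKU-116/tier1 23 > SKU-116/tier2 20 > SKU-140/tier1 17 > SKU-140/tier2 6 > SKU-147/tier2 4 > SKU-118/tier2 2.
SKU-147/tier1 (25): +60 → 160 left.
SKU-118 tier1 at 24: fill all 70 → 90 left.
Fill SKU-116 tier1 block (30 at 23) → 60 left.
SKU-116 tier2 at 20: only 60 left, fill 60.
Total = 25×60 + 24×70 + 23×30 + 20×60 = 5070.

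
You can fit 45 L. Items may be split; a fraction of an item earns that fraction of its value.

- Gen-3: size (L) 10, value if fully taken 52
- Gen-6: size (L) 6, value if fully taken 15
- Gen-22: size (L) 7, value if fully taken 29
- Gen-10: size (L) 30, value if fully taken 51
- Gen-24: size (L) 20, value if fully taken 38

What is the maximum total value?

Rank by value-to-size ratio: Gen-3 52/10≈5.2, Gen-22 29/7≈4.14, Gen-6 15/6≈2.5, Gen-24 38/20≈1.9, Gen-10 51/30≈1.7.
Gen-3: take in full, 10 L for value 52 → 35 left.
All 7 L of Gen-22 fit (value 29) → 28 remain.
Take all of Gen-6 (6 L, value 15) → 22 L left.
Take all of Gen-24 (20 L, value 38) → 2 L left.
Only 2 L remain; take 2/30 of Gen-10 for value 51×2/30 = 3.4.
Total value = 137.4.

137.4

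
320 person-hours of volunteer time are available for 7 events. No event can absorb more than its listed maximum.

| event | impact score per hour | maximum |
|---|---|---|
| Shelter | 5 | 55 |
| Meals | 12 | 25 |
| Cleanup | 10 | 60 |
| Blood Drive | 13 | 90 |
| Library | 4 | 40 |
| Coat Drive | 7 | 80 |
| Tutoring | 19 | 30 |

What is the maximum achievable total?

3375

Highest impact score per hour first: Tutoring 19 > Blood Drive 13 > Meals 12 > Cleanup 10 > Coat Drive 7 > Shelter 5 > Library 4.
Tutoring: +30 to 30 (cap) ; 290 left.
Blood Drive: +90 to 90 (cap) ; 200 left.
Meals takes 25 to reach its cap of 25 ; 175 left.
Give Cleanup 60 to hit its cap of 60 ; 115 left.
Coat Drive: +80 to 80 (cap) ; 35 left.
Shelter: +35 (room for 55) → 35. Pool exhausted.
Total = 5×35 + 12×25 + 10×60 + 13×90 + 7×80 + 19×30 = 3375.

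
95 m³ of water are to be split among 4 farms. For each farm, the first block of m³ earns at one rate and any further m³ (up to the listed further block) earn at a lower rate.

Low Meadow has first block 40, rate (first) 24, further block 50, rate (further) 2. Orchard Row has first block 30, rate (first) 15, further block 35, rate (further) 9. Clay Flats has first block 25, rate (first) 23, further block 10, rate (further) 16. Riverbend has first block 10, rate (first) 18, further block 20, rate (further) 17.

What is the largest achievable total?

2055

Order all 8 blocks by rate: Low Meadow/first 24 > Clay Flats/first 23 > Riverbend/first 18 > Riverbend/second 17 > Clay Flats/second 16 > Orchard Row/first 15 > Orchard Row/second 9 > Low Meadow/second 2.
Low Meadow first at 24: fill all 40 ; 55 left.
Clay Flats first at 23: fill all 25 ; 30 left.
Riverbend/first (18): +10 ; 20 left.
Riverbend/second (17): +20 ; 0 left.
Total = 24×40 + 23×25 + 18×10 + 17×20 = 2055.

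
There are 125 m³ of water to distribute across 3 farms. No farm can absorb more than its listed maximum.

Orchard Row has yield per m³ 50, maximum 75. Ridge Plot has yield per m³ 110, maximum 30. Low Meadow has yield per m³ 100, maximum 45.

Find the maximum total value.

Highest yield per m³ first: Ridge Plot 110 > Low Meadow 100 > Orchard Row 50.
Give Ridge Plot 30 to hit its cap of 30 → 95 left.
Low Meadow: +45 to 45 (cap) → 50 left.
Orchard Row: +50 (room for 75) → 50. Pool exhausted.
Total = 50×50 + 110×30 + 100×45 = 10300.

10300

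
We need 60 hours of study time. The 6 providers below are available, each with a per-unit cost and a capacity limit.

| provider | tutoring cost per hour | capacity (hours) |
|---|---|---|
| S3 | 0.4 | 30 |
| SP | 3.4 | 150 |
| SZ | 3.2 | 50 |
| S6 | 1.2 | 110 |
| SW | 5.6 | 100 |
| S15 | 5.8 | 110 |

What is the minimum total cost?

Fill from the cheapest provider first.
S3 (0.4): use full 30 → 30 hours to go.
S6 at 1.2: take 30 of its 110 → requirement met.
SZ, SP, SW, S15: unused.
Cost = 30×0.4 + 30×1.2 = 48.

48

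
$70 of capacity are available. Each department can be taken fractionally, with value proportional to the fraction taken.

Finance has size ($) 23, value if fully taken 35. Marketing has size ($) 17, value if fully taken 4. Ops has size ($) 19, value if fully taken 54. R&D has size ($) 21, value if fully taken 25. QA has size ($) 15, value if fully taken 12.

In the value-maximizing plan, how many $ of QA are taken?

Rank by value-to-size ratio: Ops 54/19≈2.84, Finance 35/23≈1.52, R&D 25/21≈1.19, QA 12/15≈0.8, Marketing 4/17≈0.235.
Take all of Ops (19 $, value 54) → 51 $ left.
All 23 $ of Finance fit (value 35) → 28 remain.
R&D: take in full, 21 $ for value 25 → 7 left.
Fill the last 7 $ with part of QA: 7/15 of it earns 5.6.

7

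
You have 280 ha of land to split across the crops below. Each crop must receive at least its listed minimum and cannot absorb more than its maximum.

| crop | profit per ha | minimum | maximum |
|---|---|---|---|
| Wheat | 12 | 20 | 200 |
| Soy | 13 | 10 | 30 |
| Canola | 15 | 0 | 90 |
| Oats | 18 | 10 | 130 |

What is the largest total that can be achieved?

Meeting every minimum uses 20+10+0+10 = 40 ha, leaving 240.
Highest profit per ha first: Oats 18 > Canola 15 > Soy 13 > Wheat 12.
Oats takes 120 more to reach its cap of 130 — 120 left.
Canola takes 90 more to reach its cap of 90 — 30 left.
Soy: +20 to 30 (cap) — 10 left.
Wheat: +10 (room for 180) → 30. Pool exhausted.
Total = 12×30 + 13×30 + 15×90 + 18×130 = 4440.

4440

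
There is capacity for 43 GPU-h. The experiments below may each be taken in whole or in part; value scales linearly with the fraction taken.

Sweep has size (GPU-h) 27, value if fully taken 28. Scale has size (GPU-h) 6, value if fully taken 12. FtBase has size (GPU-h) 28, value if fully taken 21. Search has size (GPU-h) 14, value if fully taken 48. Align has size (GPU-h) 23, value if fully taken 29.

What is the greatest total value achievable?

Sort by value density: Search 48/14≈3.43, Scale 12/6≈2, Align 29/23≈1.26, Sweep 28/27≈1.04, FtBase 21/28≈0.75.
Take all of Search (14 GPU-h, value 48) ; 29 GPU-h left.
Take all of Scale (6 GPU-h, value 12) ; 23 GPU-h left.
Take all of Align (23 GPU-h, value 29) ; 0 GPU-h left.
Total value = 89.

89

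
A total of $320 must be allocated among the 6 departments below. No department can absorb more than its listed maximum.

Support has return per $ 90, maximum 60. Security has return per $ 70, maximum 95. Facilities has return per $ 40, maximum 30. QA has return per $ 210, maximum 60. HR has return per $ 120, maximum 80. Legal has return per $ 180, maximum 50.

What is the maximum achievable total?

41500

Highest return per $ first: QA 210 > Legal 180 > HR 120 > Support 90 > Security 70 > Facilities 40.
Give QA 60 to hit its cap of 60 — 260 left.
Legal takes 50 to reach its cap of 50 — 210 left.
HR: +80 to 80 (cap) — 130 left.
Support takes 60 to reach its cap of 60 — 70 left.
Security: +70 (room for 95) → 70. Pool exhausted.
Total = 90×60 + 70×70 + 210×60 + 120×80 + 180×50 = 41500.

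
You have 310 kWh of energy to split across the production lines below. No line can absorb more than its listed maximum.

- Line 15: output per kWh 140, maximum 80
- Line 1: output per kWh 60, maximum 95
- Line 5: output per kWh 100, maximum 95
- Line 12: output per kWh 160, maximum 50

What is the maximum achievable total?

33800

Order the production lines by output per kWh: Line 12 160 > Line 15 140 > Line 5 100 > Line 1 60.
Give Line 12 50 to hit its cap of 50 — 260 left.
Give Line 15 80 to hit its cap of 80 — 180 left.
Line 5: +95 to 95 (cap) — 85 left.
Line 1 has room for 95 but only 85 remain, so it gets 85.
Total = 140×80 + 60×85 + 100×95 + 160×50 = 33800.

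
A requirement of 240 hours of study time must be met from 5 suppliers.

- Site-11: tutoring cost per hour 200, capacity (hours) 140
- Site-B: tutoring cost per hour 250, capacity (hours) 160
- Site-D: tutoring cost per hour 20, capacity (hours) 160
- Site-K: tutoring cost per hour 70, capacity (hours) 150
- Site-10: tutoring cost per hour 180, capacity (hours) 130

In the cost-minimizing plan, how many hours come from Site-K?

80

Cheapest first:
Site-D (20): use full 160 ; 80 hours to go.
Site-K at 70: take 80 of its 150 ; requirement met.
Site-10, Site-11, Site-B: unused.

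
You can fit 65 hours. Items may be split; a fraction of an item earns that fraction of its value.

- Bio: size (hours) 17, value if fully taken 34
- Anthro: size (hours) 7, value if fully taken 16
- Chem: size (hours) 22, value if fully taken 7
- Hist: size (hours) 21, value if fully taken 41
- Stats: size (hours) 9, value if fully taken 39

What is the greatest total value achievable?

Best value per unit of size first: Stats 39/9≈4.33, Anthro 16/7≈2.29, Bio 34/17≈2, Hist 41/21≈1.95, Chem 7/22≈0.318.
Stats: take in full, 9 hours for value 39 ; 56 left.
Take all of Anthro (7 hours, value 16) ; 49 hours left.
Take all of Bio (17 hours, value 34) ; 32 hours left.
All 21 hours of Hist fit (value 41) ; 11 remain.
Fill the last 11 hours with part of Chem: 11/22 of it earns 3.5.
Total value = 133.5.

133.5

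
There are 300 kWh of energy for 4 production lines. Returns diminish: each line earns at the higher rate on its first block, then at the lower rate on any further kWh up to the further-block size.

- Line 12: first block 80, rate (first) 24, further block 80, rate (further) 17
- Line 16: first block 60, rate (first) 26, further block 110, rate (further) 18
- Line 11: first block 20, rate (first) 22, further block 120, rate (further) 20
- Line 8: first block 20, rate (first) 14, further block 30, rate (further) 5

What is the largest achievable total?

Order all 8 blocks by rate: Line 16/first 26 > Line 12/first 24 > Line 11/first 22 > Line 11/second 20 > Line 16/second 18 > Line 12/second 17 > Line 8/first 14 > Line 8/second 5.
Fill Line 16 first block (60 at 26) ; 240 left.
Line 12 first at 24: fill all 80 ; 160 left.
Line 11 first at 22: fill all 20 ; 140 left.
Line 11 second at 20: fill all 120 ; 20 left.
20 remain; put them into Line 16 second at 18.
Total = 26×60 + 24×80 + 22×20 + 20×120 + 18×20 = 6680.

6680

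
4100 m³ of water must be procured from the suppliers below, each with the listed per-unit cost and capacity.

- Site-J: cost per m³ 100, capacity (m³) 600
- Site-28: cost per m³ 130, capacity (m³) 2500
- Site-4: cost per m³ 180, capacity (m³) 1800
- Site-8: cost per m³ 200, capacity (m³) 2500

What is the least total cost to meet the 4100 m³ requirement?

565000

Fill from the cheapest supplier first.
Site-J (100): use full 600 ; 3500 m³ to go.
Site-28 (130): use full 2500 ; 1000 m³ to go.
Site-4 (180): take the remaining 1000 ; done.
Site-8: unused.
Cost = 600×100 + 2500×130 + 1000×180 = 565000.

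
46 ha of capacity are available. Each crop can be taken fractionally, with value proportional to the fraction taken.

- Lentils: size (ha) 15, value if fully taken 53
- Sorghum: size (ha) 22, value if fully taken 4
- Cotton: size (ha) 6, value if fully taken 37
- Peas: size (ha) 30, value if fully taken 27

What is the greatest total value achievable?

112.5

Rank by value-to-size ratio: Cotton 37/6≈6.17, Lentils 53/15≈3.53, Peas 27/30≈0.9, Sorghum 4/22≈0.182.
All 6 ha of Cotton fit (value 37) → 40 remain.
Lentils: take in full, 15 ha for value 53 → 25 left.
Only 25 ha remain; take 25/30 of Peas for value 27×25/30 = 22.5.
Total value = 112.5.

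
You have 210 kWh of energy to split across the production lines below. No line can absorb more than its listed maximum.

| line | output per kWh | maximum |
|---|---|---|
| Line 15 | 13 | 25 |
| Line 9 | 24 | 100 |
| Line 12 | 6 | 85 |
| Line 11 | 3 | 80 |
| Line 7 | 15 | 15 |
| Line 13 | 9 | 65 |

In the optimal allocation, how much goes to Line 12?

Order the production lines by output per kWh: Line 9 24 > Line 7 15 > Line 15 13 > Line 13 9 > Line 12 6 > Line 11 3.
Line 9: +100 to 100 (cap) ; 110 left.
Line 7: +15 to 15 (cap) ; 95 left.
Give Line 15 25 to hit its cap of 25 ; 70 left.
Give Line 13 65 to hit its cap of 65 ; 5 left.
Line 12: +5 (room for 85) → 5. Pool exhausted.

5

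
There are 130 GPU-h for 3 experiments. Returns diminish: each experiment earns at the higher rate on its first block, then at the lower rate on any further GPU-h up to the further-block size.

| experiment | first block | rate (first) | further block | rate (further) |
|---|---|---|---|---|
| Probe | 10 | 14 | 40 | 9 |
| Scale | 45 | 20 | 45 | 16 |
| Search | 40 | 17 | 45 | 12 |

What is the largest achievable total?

2300

Treat each block as its own option and order by rate: Scale/T1 20 > Search/T1 17 > Scale/T2 16 > Probe/T1 14 > Search/T2 12 > Probe/T2 9.
Scale/T1 (20): +45 — 85 left.
Search T1 at 17: fill all 40 — 45 left.
Scale/T2 (16): +45 — 0 left.
Total = 20×45 + 17×40 + 16×45 = 2300.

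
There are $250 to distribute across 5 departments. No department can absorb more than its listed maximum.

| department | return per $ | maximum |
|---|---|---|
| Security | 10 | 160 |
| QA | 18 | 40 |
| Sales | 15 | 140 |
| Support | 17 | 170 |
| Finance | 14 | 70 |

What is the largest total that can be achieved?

Order the departments by return per $: QA 18 > Support 17 > Sales 15 > Finance 14 > Security 10.
Give QA 40 to hit its cap of 40 — 210 left.
Support takes 170 to reach its cap of 170 — 40 left.
Sales has room for 140 but only 40 remain, so it gets 40.
Total = 18×40 + 15×40 + 17×170 = 4210.

4210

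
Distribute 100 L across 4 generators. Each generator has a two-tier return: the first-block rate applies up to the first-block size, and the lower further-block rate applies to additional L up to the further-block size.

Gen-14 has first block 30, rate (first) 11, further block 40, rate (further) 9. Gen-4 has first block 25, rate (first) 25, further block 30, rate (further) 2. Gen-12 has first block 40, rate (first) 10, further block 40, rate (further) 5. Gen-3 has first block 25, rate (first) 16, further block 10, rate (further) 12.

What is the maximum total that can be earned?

Order all 8 blocks by rate: Gen-4/tier1 25 > Gen-3/tier1 16 > Gen-3/tier2 12 > Gen-14/tier1 11 > Gen-12/tier1 10 > Gen-14/tier2 9 > Gen-12/tier2 5 > Gen-4/tier2 2.
Fill Gen-4 tier1 block (25 at 25) — 75 left.
Fill Gen-3 tier1 block (25 at 16) — 50 left.
Gen-3/tier2 (12): +10 — 40 left.
Fill Gen-14 tier1 block (30 at 11) — 10 left.
Gen-12/tier1: +10 of 40 at 10; pool empty.
Total = 25×25 + 16×25 + 12×10 + 11×30 + 10×10 = 1575.

1575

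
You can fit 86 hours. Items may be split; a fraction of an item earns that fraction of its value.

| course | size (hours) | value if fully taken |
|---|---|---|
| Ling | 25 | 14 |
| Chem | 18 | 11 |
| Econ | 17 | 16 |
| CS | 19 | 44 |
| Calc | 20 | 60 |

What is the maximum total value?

137.72

Sort by value density: Calc 60/20≈3, CS 44/19≈2.32, Econ 16/17≈0.941, Chem 11/18≈0.611, Ling 14/25≈0.56.
Calc: take in full, 20 hours for value 60 ; 66 left.
Take all of CS (19 hours, value 44) ; 47 hours left.
All 17 hours of Econ fit (value 16) ; 30 remain.
Chem: take in full, 18 hours for value 11 ; 12 left.
Fill the last 12 hours with part of Ling: 12/25 of it earns 6.72.
Total value = 137.72.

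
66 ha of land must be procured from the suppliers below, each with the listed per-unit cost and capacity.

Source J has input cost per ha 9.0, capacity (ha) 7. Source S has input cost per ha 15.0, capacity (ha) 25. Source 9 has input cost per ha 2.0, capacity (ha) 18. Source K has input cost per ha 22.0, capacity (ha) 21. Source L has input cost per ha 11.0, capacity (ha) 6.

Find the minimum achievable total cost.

760

Cheapest first:
Source 9 (2.0): use full 18 → 48 ha to go.
Source J at 9.0: take all 7 ha → 41 still needed.
Source L at 11.0: take all 6 ha → 35 still needed.
Take 25 from Source S at 15.0 → need 10 more.
Source K (22.0): take the remaining 10 → done.
Cost = 18×2.0 + 7×9.0 + 6×11.0 + 25×15.0 + 10×22.0 = 760.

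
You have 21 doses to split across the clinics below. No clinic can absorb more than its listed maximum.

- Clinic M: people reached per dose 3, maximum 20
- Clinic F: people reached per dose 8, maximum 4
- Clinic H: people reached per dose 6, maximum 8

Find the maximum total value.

107

Highest people reached per dose first: Clinic F 8 > Clinic H 6 > Clinic M 3.
Give Clinic F 4 to hit its cap of 4 ; 17 left.
Give Clinic H 8 to hit its cap of 8 ; 9 left.
Only 9 left; Clinic M takes them to reach 9.
Total = 3×9 + 8×4 + 6×8 = 107.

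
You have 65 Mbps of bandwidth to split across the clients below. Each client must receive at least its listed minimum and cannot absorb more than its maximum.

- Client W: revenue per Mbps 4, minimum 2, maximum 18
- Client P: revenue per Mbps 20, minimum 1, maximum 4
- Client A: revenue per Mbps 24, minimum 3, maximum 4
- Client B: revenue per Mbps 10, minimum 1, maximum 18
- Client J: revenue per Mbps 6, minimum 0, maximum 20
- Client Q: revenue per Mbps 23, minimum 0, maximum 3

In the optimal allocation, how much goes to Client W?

16

Meeting every minimum uses 2+1+3+1+0+0 = 7 Mbps, leaving 58.
Highest revenue per Mbps first: Client A 24 > Client Q 23 > Client P 20 > Client B 10 > Client J 6 > Client W 4.
Client A takes 1 more to reach its cap of 4 ; 57 left.
Give Client Q 3 more to hit its cap of 3 ; 54 left.
Give Client P 3 more to hit its cap of 4 ; 51 left.
Give Client B 17 more to hit its cap of 18 ; 34 left.
Client J: +20 to 20 (cap) ; 14 left.
Client W: +14 (room for 16) → 16. Pool exhausted.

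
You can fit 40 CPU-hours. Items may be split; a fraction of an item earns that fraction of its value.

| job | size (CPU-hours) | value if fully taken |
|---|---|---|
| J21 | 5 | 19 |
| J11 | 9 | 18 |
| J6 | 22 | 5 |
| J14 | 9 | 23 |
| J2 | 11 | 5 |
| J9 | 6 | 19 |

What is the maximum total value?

Sort by value density: J21 19/5≈3.8, J9 19/6≈3.17, J14 23/9≈2.56, J11 18/9≈2, J2 5/11≈0.455, J6 5/22≈0.227.
J21: take in full, 5 CPU-hours for value 19 — 35 left.
All 6 CPU-hours of J9 fit (value 19) — 29 remain.
J14: take in full, 9 CPU-hours for value 23 — 20 left.
All 9 CPU-hours of J11 fit (value 18) — 11 remain.
All 11 CPU-hours of J2 fit (value 5) — 0 remain.
Total value = 84.

84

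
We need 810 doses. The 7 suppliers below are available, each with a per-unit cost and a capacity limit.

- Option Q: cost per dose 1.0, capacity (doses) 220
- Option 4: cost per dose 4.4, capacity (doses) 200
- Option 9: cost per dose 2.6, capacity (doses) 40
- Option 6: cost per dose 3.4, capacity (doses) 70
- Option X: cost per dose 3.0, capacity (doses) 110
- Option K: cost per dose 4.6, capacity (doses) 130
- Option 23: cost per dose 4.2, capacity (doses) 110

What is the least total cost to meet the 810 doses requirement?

Use suppliers in increasing cost order.
Take 220 from Option Q at 1.0 ; need 590 more.
Option 9 (2.6): use full 40 ; 550 doses to go.
Option X (3.0): use full 110 ; 440 doses to go.
Option 6 (3.4): use full 70 ; 370 doses to go.
Option 23 at 4.2: take all 110 doses ; 260 still needed.
Option 4 at 4.4: take all 200 doses ; 60 still needed.
Option K at 4.6: take 60 of its 130 ; requirement met.
Cost = 220×1.0 + 40×2.6 + 110×3.0 + 70×3.4 + 110×4.2 + 200×4.4 + 60×4.6 = 2510.

2510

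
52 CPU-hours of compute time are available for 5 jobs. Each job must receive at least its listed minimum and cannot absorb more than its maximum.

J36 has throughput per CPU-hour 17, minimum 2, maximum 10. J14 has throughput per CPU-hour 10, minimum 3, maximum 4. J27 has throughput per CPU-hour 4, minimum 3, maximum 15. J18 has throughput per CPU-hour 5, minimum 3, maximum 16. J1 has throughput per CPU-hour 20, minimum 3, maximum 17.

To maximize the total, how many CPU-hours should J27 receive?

5

Meeting every minimum uses 2+3+3+3+3 = 14 CPU-hours, leaving 38.
Highest throughput per CPU-hour first: J1 20 > J36 17 > J14 10 > J18 5 > J27 4.
Give J1 14 more to hit its cap of 17 — 24 left.
J36 takes 8 more to reach its cap of 10 — 16 left.
J14: +1 to 4 (cap) — 15 left.
Give J18 13 more to hit its cap of 16 — 2 left.
Only 2 left; J27 takes them to reach 5.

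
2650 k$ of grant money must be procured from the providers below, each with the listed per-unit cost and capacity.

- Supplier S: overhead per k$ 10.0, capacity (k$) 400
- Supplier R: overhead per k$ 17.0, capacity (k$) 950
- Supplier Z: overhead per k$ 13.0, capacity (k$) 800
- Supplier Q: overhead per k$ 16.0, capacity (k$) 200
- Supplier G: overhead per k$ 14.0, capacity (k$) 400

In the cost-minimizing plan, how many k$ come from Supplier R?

Fill from the cheapest provider first.
Supplier S at 10.0: take all 400 k$ — 2250 still needed.
Take 800 from Supplier Z at 13.0 — need 1450 more.
Supplier G at 14.0: take all 400 k$ — 1050 still needed.
Take 200 from Supplier Q at 16.0 — need 850 more.
Supplier R at 17.0: take 850 of its 950 — requirement met.

850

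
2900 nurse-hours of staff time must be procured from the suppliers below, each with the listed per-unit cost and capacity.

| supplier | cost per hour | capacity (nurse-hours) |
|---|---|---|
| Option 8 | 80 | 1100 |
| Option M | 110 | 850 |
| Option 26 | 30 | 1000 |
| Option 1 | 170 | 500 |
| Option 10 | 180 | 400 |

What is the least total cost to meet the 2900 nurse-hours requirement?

206000

Use suppliers in increasing cost order.
Take 1000 from Option 26 at 30 ; need 1900 more.
Take 1100 from Option 8 at 80 ; need 800 more.
Option M at 110: take 800 of its 850 ; requirement met.
Option 1, Option 10: unused.
Cost = 1000×30 + 1100×80 + 800×110 = 206000.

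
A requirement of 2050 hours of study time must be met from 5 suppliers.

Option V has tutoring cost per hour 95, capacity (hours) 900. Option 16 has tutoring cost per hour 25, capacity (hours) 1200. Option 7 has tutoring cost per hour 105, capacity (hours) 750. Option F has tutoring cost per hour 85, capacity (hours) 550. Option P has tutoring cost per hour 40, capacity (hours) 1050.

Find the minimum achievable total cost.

Cheapest first:
Take 1200 from Option 16 at 25 — need 850 more.
Option P at 40: take 850 of its 1050 — requirement met.
Option F, Option V, Option 7: unused.
Cost = 1200×25 + 850×40 = 64000.

64000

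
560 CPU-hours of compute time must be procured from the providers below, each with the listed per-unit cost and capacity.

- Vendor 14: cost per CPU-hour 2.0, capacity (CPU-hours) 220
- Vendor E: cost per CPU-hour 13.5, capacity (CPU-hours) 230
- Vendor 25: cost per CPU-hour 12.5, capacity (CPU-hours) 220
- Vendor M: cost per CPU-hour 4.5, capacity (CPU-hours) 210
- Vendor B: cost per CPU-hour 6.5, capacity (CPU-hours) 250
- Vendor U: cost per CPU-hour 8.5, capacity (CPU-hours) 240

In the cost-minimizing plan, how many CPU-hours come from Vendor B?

130

Fill from the cheapest provider first.
Take 220 from Vendor 14 at 2.0 → need 340 more.
Vendor M at 4.5: take all 210 CPU-hours → 130 still needed.
Vendor B (6.5): take the remaining 130 → done.
Vendor U, Vendor 25, Vendor E: unused.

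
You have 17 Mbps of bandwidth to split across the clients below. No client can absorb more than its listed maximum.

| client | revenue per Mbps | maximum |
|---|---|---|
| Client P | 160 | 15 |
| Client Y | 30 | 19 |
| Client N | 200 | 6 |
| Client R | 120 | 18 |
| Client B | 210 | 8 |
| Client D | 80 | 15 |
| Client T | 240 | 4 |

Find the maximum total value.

3640

Order the clients by revenue per Mbps: Client T 240 > Client B 210 > Client N 200 > Client P 160 > Client R 120 > Client D 80 > Client Y 30.
Client T: +4 to 4 (cap) → 13 left.
Give Client B 8 to hit its cap of 8 → 5 left.
Client N: +5 (room for 6) → 5. Pool exhausted.
Total = 200×5 + 210×8 + 240×4 = 3640.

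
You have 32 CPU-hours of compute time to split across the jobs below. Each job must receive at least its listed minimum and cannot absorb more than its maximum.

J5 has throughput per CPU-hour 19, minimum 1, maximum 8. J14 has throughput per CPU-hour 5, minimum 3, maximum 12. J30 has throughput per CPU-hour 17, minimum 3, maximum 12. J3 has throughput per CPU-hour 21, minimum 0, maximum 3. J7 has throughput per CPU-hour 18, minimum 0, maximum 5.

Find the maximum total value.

529

Meeting every minimum uses 1+3+3+0+0 = 7 CPU-hours, leaving 25.
Order the jobs by throughput per CPU-hour: J3 21 > J5 19 > J7 18 > J30 17 > J14 5.
Give J3 3 more to hit its cap of 3 → 22 left.
J5 takes 7 more to reach its cap of 8 → 15 left.
J7 takes 5 more to reach its cap of 5 → 10 left.
J30 takes 9 more to reach its cap of 12 → 1 left.
J14: +1 (room for 9) → 4. Pool exhausted.
Total = 19×8 + 5×4 + 17×12 + 21×3 + 18×5 = 529.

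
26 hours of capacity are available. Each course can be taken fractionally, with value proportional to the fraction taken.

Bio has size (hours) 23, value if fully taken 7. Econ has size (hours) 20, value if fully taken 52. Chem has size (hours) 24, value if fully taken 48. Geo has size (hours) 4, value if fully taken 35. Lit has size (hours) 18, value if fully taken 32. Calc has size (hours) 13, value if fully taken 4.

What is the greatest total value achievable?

Rank by value-to-size ratio: Geo 35/4≈8.75, Econ 52/20≈2.6, Chem 48/24≈2, Lit 32/18≈1.78, Calc 4/13≈0.308, Bio 7/23≈0.304.
All 4 hours of Geo fit (value 35) ; 22 remain.
Econ: take in full, 20 hours for value 52 ; 2 left.
2 hours left: a 2/24 share of Chem gives 48×2/24 = 4.
Total value = 91.

91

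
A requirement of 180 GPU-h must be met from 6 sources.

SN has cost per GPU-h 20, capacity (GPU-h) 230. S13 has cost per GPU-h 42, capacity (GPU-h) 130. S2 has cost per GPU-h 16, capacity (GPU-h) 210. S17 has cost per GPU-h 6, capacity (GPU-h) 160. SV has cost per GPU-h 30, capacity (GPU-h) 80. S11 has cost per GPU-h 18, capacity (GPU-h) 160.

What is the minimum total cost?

Use sources in increasing cost order.
Take 160 from S17 at 6 — need 20 more.
S2 at 16: take 20 of its 210 — requirement met.
S11, SN, SV, S13: unused.
Cost = 160×6 + 20×16 = 1280.

1280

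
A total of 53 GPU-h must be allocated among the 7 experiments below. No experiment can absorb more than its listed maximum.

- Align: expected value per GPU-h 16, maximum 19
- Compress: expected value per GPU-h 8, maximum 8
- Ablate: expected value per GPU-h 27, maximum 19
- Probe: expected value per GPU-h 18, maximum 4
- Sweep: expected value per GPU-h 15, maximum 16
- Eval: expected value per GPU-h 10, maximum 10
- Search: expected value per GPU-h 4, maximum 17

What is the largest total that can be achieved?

Rank by expected value per GPU-h: Ablate 27 > Probe 18 > Align 16 > Sweep 15 > Eval 10 > Compress 8 > Search 4.
Give Ablate 19 to hit its cap of 19 ; 34 left.
Give Probe 4 to hit its cap of 4 ; 30 left.
Give Align 19 to hit its cap of 19 ; 11 left.
Only 11 left; Sweep takes them to reach 11.
Total = 16×19 + 27×19 + 18×4 + 15×11 = 1054.

1054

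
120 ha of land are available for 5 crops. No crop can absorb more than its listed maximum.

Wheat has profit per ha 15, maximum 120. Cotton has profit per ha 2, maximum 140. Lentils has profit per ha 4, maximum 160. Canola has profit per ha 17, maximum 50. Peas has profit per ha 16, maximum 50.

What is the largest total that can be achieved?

Highest profit per ha first: Canola 17 > Peas 16 > Wheat 15 > Lentils 4 > Cotton 2.
Canola: +50 to 50 (cap) ; 70 left.
Give Peas 50 to hit its cap of 50 ; 20 left.
Wheat has room for 120 but only 20 remain, so it gets 20.
Total = 15×20 + 17×50 + 16×50 = 1950.

1950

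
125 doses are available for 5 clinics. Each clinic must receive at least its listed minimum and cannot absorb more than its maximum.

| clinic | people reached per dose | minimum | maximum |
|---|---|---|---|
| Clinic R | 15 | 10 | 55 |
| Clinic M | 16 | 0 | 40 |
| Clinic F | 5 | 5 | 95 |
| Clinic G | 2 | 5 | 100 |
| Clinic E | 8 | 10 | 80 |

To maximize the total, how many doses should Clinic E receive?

20

Meeting every minimum uses 10+0+5+5+10 = 30 doses, leaving 95.
Rank by people reached per dose: Clinic M 16 > Clinic R 15 > Clinic E 8 > Clinic F 5 > Clinic G 2.
Give Clinic M 40 more to hit its cap of 40 — 55 left.
Clinic R: +45 to 55 (cap) — 10 left.
Only 10 left; Clinic E takes them to reach 20.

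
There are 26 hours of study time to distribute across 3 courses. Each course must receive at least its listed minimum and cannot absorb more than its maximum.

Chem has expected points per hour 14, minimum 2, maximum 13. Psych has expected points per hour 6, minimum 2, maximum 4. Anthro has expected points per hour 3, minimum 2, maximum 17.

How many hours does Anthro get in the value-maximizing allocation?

9

Meeting every minimum uses 2+2+2 = 6 hours, leaving 20.
Rank by expected points per hour: Chem 14 > Psych 6 > Anthro 3.
Chem takes 11 more to reach its cap of 13 ; 9 left.
Psych: +2 to 4 (cap) ; 7 left.
Anthro: +7 (room for 15) → 9. Pool exhausted.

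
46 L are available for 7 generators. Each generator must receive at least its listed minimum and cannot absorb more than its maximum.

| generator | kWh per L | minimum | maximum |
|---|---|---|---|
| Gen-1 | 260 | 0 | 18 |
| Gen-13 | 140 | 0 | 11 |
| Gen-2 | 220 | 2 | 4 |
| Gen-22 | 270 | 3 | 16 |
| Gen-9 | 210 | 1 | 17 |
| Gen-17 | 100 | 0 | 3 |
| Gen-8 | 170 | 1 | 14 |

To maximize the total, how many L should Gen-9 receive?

7

Meeting every minimum uses 0+0+2+3+1+0+1 = 7 L, leaving 39.
Order the generators by kWh per L: Gen-22 270 > Gen-1 260 > Gen-2 220 > Gen-9 210 > Gen-8 170 > Gen-13 140 > Gen-17 100.
Give Gen-22 13 more to hit its cap of 16 ; 26 left.
Give Gen-1 18 more to hit its cap of 18 ; 8 left.
Give Gen-2 2 more to hit its cap of 4 ; 6 left.
Only 6 left; Gen-9 takes them to reach 7.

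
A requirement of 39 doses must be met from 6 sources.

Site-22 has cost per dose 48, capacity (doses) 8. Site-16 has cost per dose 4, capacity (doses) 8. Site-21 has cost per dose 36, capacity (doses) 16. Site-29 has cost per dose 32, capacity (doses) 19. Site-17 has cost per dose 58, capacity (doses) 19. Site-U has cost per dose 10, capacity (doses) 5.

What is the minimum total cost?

Use sources in increasing cost order.
Site-16 at 4: take all 8 doses ; 31 still needed.
Take 5 from Site-U at 10 ; need 26 more.
Site-29 (32): use full 19 ; 7 doses to go.
Take 7 from Site-21 at 36 to finish.
Site-22, Site-17: unused.
Cost = 8×4 + 5×10 + 19×32 + 7×36 = 942.

942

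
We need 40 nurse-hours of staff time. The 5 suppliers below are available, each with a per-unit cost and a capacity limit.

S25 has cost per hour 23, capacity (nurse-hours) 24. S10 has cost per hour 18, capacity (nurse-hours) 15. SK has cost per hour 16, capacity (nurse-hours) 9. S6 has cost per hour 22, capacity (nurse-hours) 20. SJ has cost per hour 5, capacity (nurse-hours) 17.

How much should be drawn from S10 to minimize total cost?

14

Use suppliers in increasing cost order.
Take 17 from SJ at 5 — need 23 more.
SK (16): use full 9 — 14 nurse-hours to go.
Take 14 from S10 at 18 to finish.
S6, S25: unused.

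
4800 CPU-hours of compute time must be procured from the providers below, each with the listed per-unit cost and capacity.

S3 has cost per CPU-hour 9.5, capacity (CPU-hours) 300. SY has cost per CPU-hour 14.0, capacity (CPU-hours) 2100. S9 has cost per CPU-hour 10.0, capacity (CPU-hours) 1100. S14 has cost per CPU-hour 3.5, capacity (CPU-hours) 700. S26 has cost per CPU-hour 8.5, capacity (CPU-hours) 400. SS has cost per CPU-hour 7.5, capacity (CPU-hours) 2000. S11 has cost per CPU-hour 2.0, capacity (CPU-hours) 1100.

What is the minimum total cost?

28900

Use providers in increasing cost order.
S11 (2.0): use full 1100 → 3700 CPU-hours to go.
Take 700 from S14 at 3.5 → need 3000 more.
Take 2000 from SS at 7.5 → need 1000 more.
S26 (8.5): use full 400 → 600 CPU-hours to go.
S3 at 9.5: take all 300 CPU-hours → 300 still needed.
S9 (10.0): take the remaining 300 → done.
SY: unused.
Cost = 1100×2.0 + 700×3.5 + 2000×7.5 + 400×8.5 + 300×9.5 + 300×10.0 = 28900.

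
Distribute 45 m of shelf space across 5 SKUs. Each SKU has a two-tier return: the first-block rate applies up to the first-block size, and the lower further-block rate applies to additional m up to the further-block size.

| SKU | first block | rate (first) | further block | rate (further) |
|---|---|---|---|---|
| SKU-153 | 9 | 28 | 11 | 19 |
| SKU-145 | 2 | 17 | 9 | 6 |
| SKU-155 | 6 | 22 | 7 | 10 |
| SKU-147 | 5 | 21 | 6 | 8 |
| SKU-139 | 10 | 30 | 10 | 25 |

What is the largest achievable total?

1134

Order all 10 blocks by rate: SKU-139/first 30 > SKU-153/first 28 > SKU-139/second 25 > SKU-155/first 22 > SKU-147/first 21 > SKU-153/second 19 > SKU-145/first 17 > SKU-155/second 10 > SKU-147/second 8 > SKU-145/second 6.
Fill SKU-139 first block (10 at 30) — 35 left.
Fill SKU-153 first block (9 at 28) — 26 left.
SKU-139/second (25): +10 — 16 left.
Fill SKU-155 first block (6 at 22) — 10 left.
SKU-147 first at 21: fill all 5 — 5 left.
SKU-153 second at 19: only 5 left, fill 5.
Total = 30×10 + 28×9 + 25×10 + 22×6 + 21×5 + 19×5 = 1134.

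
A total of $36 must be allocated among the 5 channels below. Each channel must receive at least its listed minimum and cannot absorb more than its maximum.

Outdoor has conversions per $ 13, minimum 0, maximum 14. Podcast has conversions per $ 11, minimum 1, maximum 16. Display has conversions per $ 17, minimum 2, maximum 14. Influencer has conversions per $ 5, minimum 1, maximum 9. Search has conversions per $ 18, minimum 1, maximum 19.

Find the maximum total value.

Meeting every minimum uses 0+1+2+1+1 = 5 $, leaving 31.
Highest conversions per $ first: Search 18 > Display 17 > Outdoor 13 > Podcast 11 > Influencer 5.
Search: +18 to 19 (cap) — 13 left.
Display takes 12 more to reach its cap of 14 — 1 left.
Outdoor has room for 14 more but only 1 remain, so it gets 1.
Total = 13×1 + 11×1 + 17×14 + 5×1 + 18×19 = 609.

609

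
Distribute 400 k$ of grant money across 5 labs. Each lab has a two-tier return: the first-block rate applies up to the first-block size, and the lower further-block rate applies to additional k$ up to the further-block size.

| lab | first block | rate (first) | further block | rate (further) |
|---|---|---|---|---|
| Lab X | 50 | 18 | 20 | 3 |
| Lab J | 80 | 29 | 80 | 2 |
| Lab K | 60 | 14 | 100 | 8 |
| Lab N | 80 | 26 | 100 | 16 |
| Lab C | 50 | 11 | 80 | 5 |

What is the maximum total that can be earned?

Treat each block as its own option and order by rate: Lab J/tier1 29 > Lab N/tier1 26 > Lab X/tier1 18 > Lab N/tier2 16 > Lab K/tier1 14 > Lab C/tier1 11 > Lab K/tier2 8 > Lab C/tier2 5 > Lab X/tier2 3 > Lab J/tier2 2.
Lab J tier1 at 29: fill all 80 ; 320 left.
Lab N tier1 at 26: fill all 80 ; 240 left.
Lab X tier1 at 18: fill all 50 ; 190 left.
Lab N/tier2 (16): +100 ; 90 left.
Fill Lab K tier1 block (60 at 14) ; 30 left.
Lab C/tier1: +30 of 50 at 11; pool empty.
Total = 29×80 + 26×80 + 18×50 + 16×100 + 14×60 + 11×30 = 8070.

8070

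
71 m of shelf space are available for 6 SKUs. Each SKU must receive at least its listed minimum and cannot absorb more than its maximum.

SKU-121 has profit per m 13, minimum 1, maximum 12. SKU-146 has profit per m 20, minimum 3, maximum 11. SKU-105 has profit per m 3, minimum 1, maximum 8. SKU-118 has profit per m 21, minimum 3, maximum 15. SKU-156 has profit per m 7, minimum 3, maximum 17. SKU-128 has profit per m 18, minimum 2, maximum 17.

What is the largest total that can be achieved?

Meeting every minimum uses 1+3+1+3+3+2 = 13 m, leaving 58.
Order the SKUs by profit per m: SKU-118 21 > SKU-146 20 > SKU-128 18 > SKU-121 13 > SKU-156 7 > SKU-105 3.
SKU-118 takes 12 more to reach its cap of 15 ; 46 left.
Give SKU-146 8 more to hit its cap of 11 ; 38 left.
SKU-128 takes 15 more to reach its cap of 17 ; 23 left.
SKU-121 takes 11 more to reach its cap of 12 ; 12 left.
SKU-156: +12 (room for 14) → 15. Pool exhausted.
Total = 13×12 + 20×11 + 3×1 + 21×15 + 7×15 + 18×17 = 1105.

1105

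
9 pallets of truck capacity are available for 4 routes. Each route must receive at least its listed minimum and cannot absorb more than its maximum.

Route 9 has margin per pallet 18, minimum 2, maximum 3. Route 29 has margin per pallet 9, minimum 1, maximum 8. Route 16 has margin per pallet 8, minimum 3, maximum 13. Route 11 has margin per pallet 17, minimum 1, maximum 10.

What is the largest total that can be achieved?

Meeting every minimum uses 2+1+3+1 = 7 pallets, leaving 2.
Highest margin per pallet first: Route 9 18 > Route 11 17 > Route 29 9 > Route 16 8.
Route 9: +1 to 3 (cap) ; 1 left.
Route 11: +1 (room for 9) → 2. Pool exhausted.
Total = 18×3 + 9×1 + 8×3 + 17×2 = 121.

121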